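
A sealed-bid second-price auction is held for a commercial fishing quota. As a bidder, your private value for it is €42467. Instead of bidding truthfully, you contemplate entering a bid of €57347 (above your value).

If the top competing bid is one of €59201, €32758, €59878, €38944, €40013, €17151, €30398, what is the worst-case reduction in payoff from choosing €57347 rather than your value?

€0

€59201: same outcome either way → loss €0.
€32758: same outcome either way → loss €0.
€59878: same outcome either way → loss €0.
€38944: same outcome either way → loss €0.
€40013: same outcome either way → loss €0.
€17151: same outcome either way → loss €0.
€30398: same outcome either way → loss €0.
Maximum loss: €0.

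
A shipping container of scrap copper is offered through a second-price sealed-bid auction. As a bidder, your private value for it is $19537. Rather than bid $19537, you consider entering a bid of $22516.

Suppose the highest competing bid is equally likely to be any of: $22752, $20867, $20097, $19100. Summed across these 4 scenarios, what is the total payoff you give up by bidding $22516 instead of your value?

The deviation costs you only when the competing bid falls strictly between $19537 and $22516; elsewhere both bids give the same outcome.
$22752: outcomes coincide → loss $0.
$20867: truthful payoff $0, deviation payoff −$1330 → loss $1330.
$20097: truthful payoff $0, deviation payoff −$560 → loss $560.
$19100: outcomes coincide → loss $0.
Total loss = $1330 + $560 = $1890.

$1890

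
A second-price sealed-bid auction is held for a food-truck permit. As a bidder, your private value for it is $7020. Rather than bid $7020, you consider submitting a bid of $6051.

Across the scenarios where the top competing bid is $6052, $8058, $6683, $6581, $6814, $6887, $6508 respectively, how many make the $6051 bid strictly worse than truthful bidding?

The deviation hurts exactly when the highest competing bid lies strictly between $6051 and $7020 — underbidding then forfeits a profitable win.
$6052: inside the interval → strictly worse (loss $968).
$8058: above both → same outcome either way.
$6683: inside the interval → strictly worse (loss $337).
$6581: inside the interval → strictly worse (loss $439).
$6814: inside the interval → strictly worse (loss $206).
$6887: inside the interval → strictly worse (loss $133).
$6508: inside the interval → strictly worse (loss $512).
Count: 6.

6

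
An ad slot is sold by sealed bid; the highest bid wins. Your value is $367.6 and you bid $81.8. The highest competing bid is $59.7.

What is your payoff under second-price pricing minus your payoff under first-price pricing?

$22.1

You have the highest bid, so you win under either rule.
Second-price: pay $59.7 → payoff $307.9.
First-price: pay your own bid $81.8 → payoff $285.8.
Difference = $307.9 − ($285.8) = $22.1.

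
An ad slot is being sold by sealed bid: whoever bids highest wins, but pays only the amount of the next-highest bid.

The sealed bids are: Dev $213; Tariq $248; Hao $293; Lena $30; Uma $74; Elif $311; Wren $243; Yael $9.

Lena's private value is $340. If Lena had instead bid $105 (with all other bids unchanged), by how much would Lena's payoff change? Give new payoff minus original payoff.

The highest bid among the other bidders is $311; Lena's bid doesn't change that.
Original bid $30: Lena is not highest (top rival bid is $311); payoff $0.
Alternative bid $105: Lena is not highest (top rival bid is $311); payoff $0.
Change in payoff = $0 − ($0) = $0.

$0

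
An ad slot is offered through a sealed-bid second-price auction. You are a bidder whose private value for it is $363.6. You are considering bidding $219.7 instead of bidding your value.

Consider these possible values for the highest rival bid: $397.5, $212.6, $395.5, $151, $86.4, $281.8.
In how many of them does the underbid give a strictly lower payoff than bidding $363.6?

1

The deviation hurts exactly when the highest competing bid lies strictly between $219.7 and $363.6 — underbidding then forfeits a profitable win.
$397.5: above both → same outcome either way.
$212.6: below both → same outcome either way.
$395.5: above both → same outcome either way.
$151: below both → same outcome either way.
$86.4: below both → same outcome either way.
$281.8: inside the interval → strictly worse (loss $81.8).
Count: 1.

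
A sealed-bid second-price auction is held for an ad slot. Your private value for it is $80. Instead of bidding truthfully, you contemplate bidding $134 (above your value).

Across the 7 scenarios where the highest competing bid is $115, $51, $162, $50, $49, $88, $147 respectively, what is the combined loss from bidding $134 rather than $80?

The deviation costs you only when the competing bid falls strictly between $80 and $134; elsewhere both bids give the same outcome.
$115: truthful payoff $0, deviation payoff −$35 → loss $35.
$51: outcomes coincide → loss $0.
$162: outcomes coincide → loss $0.
$50: outcomes coincide → loss $0.
$49: outcomes coincide → loss $0.
$88: truthful payoff $0, deviation payoff −$8 → loss $8.
$147: outcomes coincide → loss $0.
Total loss = $35 + $8 = $43.

$43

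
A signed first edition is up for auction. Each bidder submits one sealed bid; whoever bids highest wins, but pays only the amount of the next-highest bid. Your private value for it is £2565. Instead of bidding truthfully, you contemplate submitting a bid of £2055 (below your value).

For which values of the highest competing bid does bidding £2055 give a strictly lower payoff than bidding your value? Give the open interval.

If the competing bid is below £2055, both bids win at the same price — no difference.
If it is above £2565, both bids lose — no difference.
If it lies strictly between £2055 and £2565, bidding your value wins at a price below your value (positive payoff) while bidding £2055 loses (payoff 0).
So the deviation strictly hurts on the open interval (£2055, £2565).

(£2055, £2565)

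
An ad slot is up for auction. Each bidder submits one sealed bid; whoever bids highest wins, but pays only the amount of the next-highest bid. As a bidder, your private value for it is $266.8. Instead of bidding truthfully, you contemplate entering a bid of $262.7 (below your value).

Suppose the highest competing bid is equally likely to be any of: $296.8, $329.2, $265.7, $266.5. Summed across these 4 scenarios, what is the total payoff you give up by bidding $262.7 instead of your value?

The deviation costs you only when the competing bid falls strictly between $262.7 and $266.8; elsewhere both bids give the same outcome.
$296.8: outcomes coincide → loss $0.
$329.2: outcomes coincide → loss $0.
$265.7: truthful payoff $1.1, deviation payoff $0 → loss $1.1.
$266.5: truthful payoff $0.3, deviation payoff $0 → loss $0.3.
Total loss = $1.1 + $0.3 = $1.4.
In a second-price auction your bid sets only whether you win, not what you pay, so bidding your true value is weakly dominant.

$1.4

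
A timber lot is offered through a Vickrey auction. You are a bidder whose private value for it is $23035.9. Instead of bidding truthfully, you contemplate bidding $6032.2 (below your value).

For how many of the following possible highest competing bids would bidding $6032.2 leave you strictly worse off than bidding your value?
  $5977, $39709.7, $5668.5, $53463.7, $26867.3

The deviation hurts exactly when the highest competing bid lies strictly between $6032.2 and $23035.9 — underbidding then forfeits a profitable win.
$5977: below both → same outcome either way.
$39709.7: above both → same outcome either way.
$5668.5: below both → same outcome either way.
$53463.7: above both → same outcome either way.
$26867.3: above both → same outcome either way.
Count: 0.

0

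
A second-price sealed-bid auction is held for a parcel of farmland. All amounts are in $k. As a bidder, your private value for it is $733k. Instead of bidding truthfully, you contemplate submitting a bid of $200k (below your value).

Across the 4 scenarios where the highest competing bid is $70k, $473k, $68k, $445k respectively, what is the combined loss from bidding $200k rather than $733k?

$548k

The deviation costs you only when the competing bid falls strictly between $200k and $733k; elsewhere both bids give the same outcome.
$70k: outcomes coincide → loss $0k.
$473k: truthful payoff $260k, deviation payoff $0k → loss $260k.
$68k: outcomes coincide → loss $0k.
$445k: truthful payoff $288k, deviation payoff $0k → loss $288k.
Total loss = $260k + $288k = $548k.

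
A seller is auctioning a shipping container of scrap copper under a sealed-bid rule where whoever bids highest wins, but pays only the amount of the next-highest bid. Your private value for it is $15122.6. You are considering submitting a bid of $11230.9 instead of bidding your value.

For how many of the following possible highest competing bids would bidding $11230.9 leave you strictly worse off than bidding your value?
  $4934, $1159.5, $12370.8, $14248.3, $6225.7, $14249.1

The deviation hurts exactly when the highest competing bid lies strictly between $11230.9 and $15122.6 — underbidding then forfeits a profitable win.
$4934: below both → same outcome either way.
$1159.5: below both → same outcome either way.
$12370.8: inside the interval → strictly worse (loss $2751.8).
$14248.3: inside the interval → strictly worse (loss $874.3).
$6225.7: below both → same outcome either way.
$14249.1: inside the interval → strictly worse (loss $873.5).
Count: 3.

3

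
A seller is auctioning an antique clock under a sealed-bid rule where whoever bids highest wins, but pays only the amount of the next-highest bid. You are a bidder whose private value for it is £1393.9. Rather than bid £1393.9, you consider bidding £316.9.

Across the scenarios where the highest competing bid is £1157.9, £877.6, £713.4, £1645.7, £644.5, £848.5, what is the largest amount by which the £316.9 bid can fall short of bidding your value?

£749.4

£1157.9: truthful gives £236, deviation gives £0 → loss £236.
£877.6: truthful gives £516.3, deviation gives £0 → loss £516.3.
£713.4: truthful gives £680.5, deviation gives £0 → loss £680.5.
£1645.7: same outcome either way → loss £0.
£644.5: truthful gives £749.4, deviation gives £0 → loss £749.4.
£848.5: truthful gives £545.4, deviation gives £0 → loss £545.4.
Maximum loss: £749.4.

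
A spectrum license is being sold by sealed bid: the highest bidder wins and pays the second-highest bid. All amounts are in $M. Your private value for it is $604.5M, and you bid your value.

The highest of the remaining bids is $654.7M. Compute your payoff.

$0M

Your bid $604.5M is below the highest competing bid $654.7M, so you lose.
A losing bidder pays nothing and receives nothing: payoff = $0M.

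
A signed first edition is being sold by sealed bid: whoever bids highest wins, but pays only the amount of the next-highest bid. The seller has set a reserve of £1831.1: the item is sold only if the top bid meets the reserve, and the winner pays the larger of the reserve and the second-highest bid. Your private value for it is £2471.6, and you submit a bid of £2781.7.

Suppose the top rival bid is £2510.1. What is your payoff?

−£38.5

Your bid £2781.7 is the highest and exceeds the reserve.
Price = max(second-highest bid, reserve) = max(£2510.1, £1831.1) = £2510.1.
Payoff = £2471.6 − £2510.1 = −£38.5.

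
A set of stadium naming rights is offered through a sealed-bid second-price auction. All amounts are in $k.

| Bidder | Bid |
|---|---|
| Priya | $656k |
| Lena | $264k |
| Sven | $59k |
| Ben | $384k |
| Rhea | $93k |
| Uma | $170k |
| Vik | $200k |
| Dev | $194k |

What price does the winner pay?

$384k

Highest bid: Priya at $656k, so Priya wins.
Second-highest bid: Ben at $384k — that is the price the winner pays.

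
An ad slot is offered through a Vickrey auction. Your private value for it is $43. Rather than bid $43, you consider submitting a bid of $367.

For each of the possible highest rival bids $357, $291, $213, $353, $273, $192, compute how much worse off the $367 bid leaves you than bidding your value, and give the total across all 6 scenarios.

$1421

The deviation costs you only when the competing bid falls strictly between $43 and $367; elsewhere both bids give the same outcome.
$357: truthful payoff $0, deviation payoff −$314 → loss $314.
$291: truthful payoff $0, deviation payoff −$248 → loss $248.
$213: truthful payoff $0, deviation payoff −$170 → loss $170.
$353: truthful payoff $0, deviation payoff −$310 → loss $310.
$273: truthful payoff $0, deviation payoff −$230 → loss $230.
$192: truthful payoff $0, deviation payoff −$149 → loss $149.
Total loss = $314 + $248 + $170 + $310 + $230 + $149 = $1421.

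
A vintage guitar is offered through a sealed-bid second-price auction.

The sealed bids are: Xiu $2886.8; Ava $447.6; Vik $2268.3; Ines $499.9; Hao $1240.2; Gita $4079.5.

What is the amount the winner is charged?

Highest bid: Gita at $4079.5, so Gita wins.
Second-highest bid: Xiu at $2886.8 — that is the price the winner pays.

$2886.8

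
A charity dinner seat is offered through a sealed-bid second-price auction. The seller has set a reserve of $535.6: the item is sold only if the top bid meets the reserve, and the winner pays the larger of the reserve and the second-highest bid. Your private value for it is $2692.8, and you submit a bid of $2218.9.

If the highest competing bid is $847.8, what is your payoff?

$1845

Your bid $2218.9 is the highest and exceeds the reserve.
Price = max(second-highest bid, reserve) = max($847.8, $535.6) = $847.8.
Payoff = $2692.8 − $847.8 = $1845.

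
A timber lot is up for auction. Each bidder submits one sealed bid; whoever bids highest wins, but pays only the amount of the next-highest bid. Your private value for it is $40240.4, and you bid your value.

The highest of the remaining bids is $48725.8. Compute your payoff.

$0

Your bid $40240.4 is below the highest competing bid $48725.8, so you lose.
A losing bidder pays nothing and receives nothing: payoff = $0.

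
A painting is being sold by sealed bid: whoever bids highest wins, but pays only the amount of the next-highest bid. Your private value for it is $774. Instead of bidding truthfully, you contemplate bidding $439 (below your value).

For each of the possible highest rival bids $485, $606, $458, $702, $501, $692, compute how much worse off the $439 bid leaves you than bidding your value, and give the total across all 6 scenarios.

$1200

The deviation costs you only when the competing bid falls strictly between $439 and $774; elsewhere both bids give the same outcome.
$485: truthful payoff $289, deviation payoff $0 → loss $289.
$606: truthful payoff $168, deviation payoff $0 → loss $168.
$458: truthful payoff $316, deviation payoff $0 → loss $316.
$702: truthful payoff $72, deviation payoff $0 → loss $72.
$501: truthful payoff $273, deviation payoff $0 → loss $273.
$692: truthful payoff $82, deviation payoff $0 → loss $82.
Total loss = $289 + $168 + $316 + $72 + $273 + $82 = $1200.
In a second-price auction your bid sets only whether you win, not what you pay, so bidding your true value is weakly dominant.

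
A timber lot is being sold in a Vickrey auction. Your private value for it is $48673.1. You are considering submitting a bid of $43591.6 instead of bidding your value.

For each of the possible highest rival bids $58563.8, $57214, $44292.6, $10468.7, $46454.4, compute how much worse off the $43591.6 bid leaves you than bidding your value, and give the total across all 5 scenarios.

The deviation costs you only when the competing bid falls strictly between $43591.6 and $48673.1; elsewhere both bids give the same outcome.
$58563.8: outcomes coincide → loss $0.
$57214: outcomes coincide → loss $0.
$44292.6: truthful payoff $4380.5, deviation payoff $0 → loss $4380.5.
$10468.7: outcomes coincide → loss $0.
$46454.4: truthful payoff $2218.7, deviation payoff $0 → loss $2218.7.
Total loss = $4380.5 + $2218.7 = $6599.2.

$6599.2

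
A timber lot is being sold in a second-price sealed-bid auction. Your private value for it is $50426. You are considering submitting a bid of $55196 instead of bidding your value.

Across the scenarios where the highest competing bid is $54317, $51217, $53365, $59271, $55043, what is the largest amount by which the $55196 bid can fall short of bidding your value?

$54317: truthful gives $0, deviation gives −$3891 → loss $3891.
$51217: truthful gives $0, deviation gives −$791 → loss $791.
$53365: truthful gives $0, deviation gives −$2939 → loss $2939.
$59271: same outcome either way → loss $0.
$55043: truthful gives $0, deviation gives −$4617 → loss $4617.
Maximum loss: $4617.

$4617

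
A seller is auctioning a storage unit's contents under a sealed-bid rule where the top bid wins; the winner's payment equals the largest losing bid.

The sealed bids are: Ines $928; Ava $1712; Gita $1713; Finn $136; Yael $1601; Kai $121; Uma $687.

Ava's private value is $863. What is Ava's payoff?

Highest bid: Gita at $1713, so Gita wins.
Second-highest bid: Ava at $1712 — that is the price the winner pays.
Ava did not win, so Ava pays nothing and receives nothing: payoff $0.

$0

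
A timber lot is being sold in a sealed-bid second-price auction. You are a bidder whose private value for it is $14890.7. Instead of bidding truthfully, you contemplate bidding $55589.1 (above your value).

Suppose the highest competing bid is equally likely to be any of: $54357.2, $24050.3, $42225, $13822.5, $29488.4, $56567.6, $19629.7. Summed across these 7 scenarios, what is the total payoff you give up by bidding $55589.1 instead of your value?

The deviation costs you only when the competing bid falls strictly between $14890.7 and $55589.1; elsewhere both bids give the same outcome.
$54357.2: truthful payoff $0, deviation payoff −$39466.5 → loss $39466.5.
$24050.3: truthful payoff $0, deviation payoff −$9159.6 → loss $9159.6.
$42225: truthful payoff $0, deviation payoff −$27334.3 → loss $27334.3.
$13822.5: outcomes coincide → loss $0.
$29488.4: truthful payoff $0, deviation payoff −$14597.7 → loss $14597.7.
$56567.6: outcomes coincide → loss $0.
$19629.7: truthful payoff $0, deviation payoff −$4739 → loss $4739.
Total loss = $39466.5 + $9159.6 + $27334.3 + $14597.7 + $4739 = $95297.1.

$95297.1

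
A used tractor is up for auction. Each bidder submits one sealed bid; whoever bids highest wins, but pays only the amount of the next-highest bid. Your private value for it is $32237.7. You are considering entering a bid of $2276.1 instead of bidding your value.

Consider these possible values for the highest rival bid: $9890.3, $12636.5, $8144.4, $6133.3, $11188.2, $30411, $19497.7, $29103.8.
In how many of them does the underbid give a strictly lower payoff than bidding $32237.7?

8

The deviation hurts exactly when the highest competing bid lies strictly between $2276.1 and $32237.7 — underbidding then forfeits a profitable win.
$9890.3: inside the interval → strictly worse (loss $22347.4).
$12636.5: inside the interval → strictly worse (loss $19601.2).
$8144.4: inside the interval → strictly worse (loss $24093.3).
$6133.3: inside the interval → strictly worse (loss $26104.4).
$11188.2: inside the interval → strictly worse (loss $21049.5).
$30411: inside the interval → strictly worse (loss $1826.7).
$19497.7: inside the interval → strictly worse (loss $12740).
$29103.8: inside the interval → strictly worse (loss $3133.9).
Count: 8.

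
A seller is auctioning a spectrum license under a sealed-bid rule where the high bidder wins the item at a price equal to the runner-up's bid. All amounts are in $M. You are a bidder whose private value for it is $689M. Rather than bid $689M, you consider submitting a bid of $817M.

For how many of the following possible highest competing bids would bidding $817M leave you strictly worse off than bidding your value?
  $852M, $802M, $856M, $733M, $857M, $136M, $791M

3

The deviation hurts exactly when the highest competing bid lies strictly between $689M and $817M — overbidding then wins at a price above your value.
$852M: above both → same outcome either way.
$802M: inside the interval → strictly worse (loss $113M).
$856M: above both → same outcome either way.
$733M: inside the interval → strictly worse (loss $44M).
$857M: above both → same outcome either way.
$136M: below both → same outcome either way.
$791M: inside the interval → strictly worse (loss $102M).
Count: 3.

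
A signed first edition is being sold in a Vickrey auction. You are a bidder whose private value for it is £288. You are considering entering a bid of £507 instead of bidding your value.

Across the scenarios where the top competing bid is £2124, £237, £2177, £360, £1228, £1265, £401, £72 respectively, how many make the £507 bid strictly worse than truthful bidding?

The deviation hurts exactly when the highest competing bid lies strictly between £288 and £507 — overbidding then wins at a price above your value.
£2124: above both → same outcome either way.
£237: below both → same outcome either way.
£2177: above both → same outcome either way.
£360: inside the interval → strictly worse (loss £72).
£1228: above both → same outcome either way.
£1265: above both → same outcome either way.
£401: inside the interval → strictly worse (loss £113).
£72: below both → same outcome either way.
Count: 2.

2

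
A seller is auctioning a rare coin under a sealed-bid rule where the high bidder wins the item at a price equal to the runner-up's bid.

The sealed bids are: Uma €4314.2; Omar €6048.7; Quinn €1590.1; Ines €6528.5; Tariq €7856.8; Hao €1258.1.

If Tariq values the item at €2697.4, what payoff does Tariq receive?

−€3831.1

Highest bid: Tariq at €7856.8, so Tariq wins.
Second-highest bid: Ines at €6528.5 — that is the price the winner pays.
Tariq's payoff = value − price = €2697.4 − €6528.5 = −€3831.1.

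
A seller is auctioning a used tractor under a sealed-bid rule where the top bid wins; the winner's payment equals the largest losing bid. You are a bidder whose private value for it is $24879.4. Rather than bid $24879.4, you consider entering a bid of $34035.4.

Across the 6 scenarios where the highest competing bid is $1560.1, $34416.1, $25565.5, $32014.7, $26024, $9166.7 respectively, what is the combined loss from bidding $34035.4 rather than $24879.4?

$8966

The deviation costs you only when the competing bid falls strictly between $24879.4 and $34035.4; elsewhere both bids give the same outcome.
$1560.1: outcomes coincide → loss $0.
$34416.1: outcomes coincide → loss $0.
$25565.5: truthful payoff $0, deviation payoff −$686.1 → loss $686.1.
$32014.7: truthful payoff $0, deviation payoff −$7135.3 → loss $7135.3.
$26024: truthful payoff $0, deviation payoff −$1144.6 → loss $1144.6.
$9166.7: outcomes coincide → loss $0.
Total loss = $686.1 + $7135.3 + $1144.6 = $8966.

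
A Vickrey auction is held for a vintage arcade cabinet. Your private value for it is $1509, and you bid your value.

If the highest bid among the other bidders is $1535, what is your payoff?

$0

Your bid $1509 is below the highest competing bid $1535, so you lose.
A losing bidder pays nothing and receives nothing: payoff = $0.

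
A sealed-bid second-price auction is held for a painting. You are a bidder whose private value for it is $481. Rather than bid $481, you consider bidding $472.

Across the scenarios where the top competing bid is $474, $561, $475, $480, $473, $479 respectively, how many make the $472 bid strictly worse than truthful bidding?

The deviation hurts exactly when the highest competing bid lies strictly between $472 and $481 — underbidding then forfeits a profitable win.
$474: inside the interval → strictly worse (loss $7).
$561: above both → same outcome either way.
$475: inside the interval → strictly worse (loss $6).
$480: inside the interval → strictly worse (loss $1).
$473: inside the interval → strictly worse (loss $8).
$479: inside the interval → strictly worse (loss $2).
Count: 5.

5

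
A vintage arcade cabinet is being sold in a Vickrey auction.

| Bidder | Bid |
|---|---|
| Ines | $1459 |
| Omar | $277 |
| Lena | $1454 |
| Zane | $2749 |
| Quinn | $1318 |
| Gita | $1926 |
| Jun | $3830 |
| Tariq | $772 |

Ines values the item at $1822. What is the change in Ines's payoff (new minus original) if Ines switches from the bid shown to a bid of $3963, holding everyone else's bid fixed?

−$2008

The highest bid among the other bidders is $3830; Ines's bid doesn't change that.
Original bid $1459: Ines is not highest (top rival bid is $3830); payoff $0.
Alternative bid $3963: Ines is highest, pays the top rival bid $3830; payoff $1822 − $3830 = −$2008.
Change in payoff = −$2008 − ($0) = −$2008.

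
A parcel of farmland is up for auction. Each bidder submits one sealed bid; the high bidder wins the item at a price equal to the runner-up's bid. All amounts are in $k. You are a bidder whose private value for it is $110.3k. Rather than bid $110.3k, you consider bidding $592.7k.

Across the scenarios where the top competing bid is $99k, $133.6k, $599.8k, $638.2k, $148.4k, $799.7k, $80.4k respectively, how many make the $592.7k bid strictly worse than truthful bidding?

2

The deviation hurts exactly when the highest competing bid lies strictly between $110.3k and $592.7k — overbidding then wins at a price above your value.
$99k: below both → same outcome either way.
$133.6k: inside the interval → strictly worse (loss $23.3k).
$599.8k: above both → same outcome either way.
$638.2k: above both → same outcome either way.
$148.4k: inside the interval → strictly worse (loss $38.1k).
$799.7k: above both → same outcome either way.
$80.4k: below both → same outcome either way.
Count: 2.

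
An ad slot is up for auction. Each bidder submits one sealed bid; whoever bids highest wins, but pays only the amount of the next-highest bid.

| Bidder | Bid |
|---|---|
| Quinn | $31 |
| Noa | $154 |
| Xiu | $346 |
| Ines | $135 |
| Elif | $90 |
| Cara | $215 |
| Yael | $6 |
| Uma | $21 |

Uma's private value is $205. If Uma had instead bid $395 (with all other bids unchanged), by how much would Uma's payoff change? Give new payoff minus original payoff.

The highest bid among the other bidders is $346; Uma's bid doesn't change that.
Original bid $21: Uma is not highest (top rival bid is $346); payoff $0.
Alternative bid $395: Uma is highest, pays the top rival bid $346; payoff $205 − $346 = −$141.
Change in payoff = −$141 − ($0) = −$141.

−$141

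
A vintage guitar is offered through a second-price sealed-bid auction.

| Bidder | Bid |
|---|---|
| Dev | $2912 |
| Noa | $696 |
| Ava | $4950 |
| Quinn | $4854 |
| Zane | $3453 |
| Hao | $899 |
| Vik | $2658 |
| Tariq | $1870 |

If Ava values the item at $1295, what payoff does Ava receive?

Highest bid: Ava at $4950, so Ava wins.
Second-highest bid: Quinn at $4854 — that is the price the winner pays.
Ava's payoff = value − price = $1295 − $4854 = −$3559.

−$3559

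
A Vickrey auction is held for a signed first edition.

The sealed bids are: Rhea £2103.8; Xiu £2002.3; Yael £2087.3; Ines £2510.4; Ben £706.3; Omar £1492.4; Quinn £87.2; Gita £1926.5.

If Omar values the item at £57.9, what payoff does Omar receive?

Highest bid: Ines at £2510.4, so Ines wins.
Second-highest bid: Rhea at £2103.8 — that is the price the winner pays.
Omar did not win, so Omar pays nothing and receives nothing: payoff £0.

£0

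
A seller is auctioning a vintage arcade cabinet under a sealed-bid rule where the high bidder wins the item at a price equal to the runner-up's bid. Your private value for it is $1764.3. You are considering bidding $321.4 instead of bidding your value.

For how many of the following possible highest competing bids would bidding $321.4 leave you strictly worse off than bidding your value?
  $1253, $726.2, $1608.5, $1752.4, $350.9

5

The deviation hurts exactly when the highest competing bid lies strictly between $321.4 and $1764.3 — underbidding then forfeits a profitable win.
$1253: inside the interval → strictly worse (loss $511.3).
$726.2: inside the interval → strictly worse (loss $1038.1).
$1608.5: inside the interval → strictly worse (loss $155.8).
$1752.4: inside the interval → strictly worse (loss $11.9).
$350.9: inside the interval → strictly worse (loss $1413.4).
Count: 5.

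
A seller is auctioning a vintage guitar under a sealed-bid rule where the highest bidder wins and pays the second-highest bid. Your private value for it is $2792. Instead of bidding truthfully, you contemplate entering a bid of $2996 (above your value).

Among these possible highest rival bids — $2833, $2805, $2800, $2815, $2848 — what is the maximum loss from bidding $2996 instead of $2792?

$2833: truthful gives $0, deviation gives −$41 → loss $41.
$2805: truthful gives $0, deviation gives −$13 → loss $13.
$2800: truthful gives $0, deviation gives −$8 → loss $8.
$2815: truthful gives $0, deviation gives −$23 → loss $23.
$2848: truthful gives $0, deviation gives −$56 → loss $56.
Maximum loss: $56.

$56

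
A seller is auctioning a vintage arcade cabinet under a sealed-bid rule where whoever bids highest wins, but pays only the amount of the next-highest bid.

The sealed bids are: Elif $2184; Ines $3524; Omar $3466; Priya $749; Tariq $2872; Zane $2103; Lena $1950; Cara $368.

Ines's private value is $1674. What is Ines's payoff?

Highest bid: Ines at $3524, so Ines wins.
Second-highest bid: Omar at $3466 — that is the price the winner pays.
Ines's payoff = value − price = $1674 − $3466 = −$1792.

−$1792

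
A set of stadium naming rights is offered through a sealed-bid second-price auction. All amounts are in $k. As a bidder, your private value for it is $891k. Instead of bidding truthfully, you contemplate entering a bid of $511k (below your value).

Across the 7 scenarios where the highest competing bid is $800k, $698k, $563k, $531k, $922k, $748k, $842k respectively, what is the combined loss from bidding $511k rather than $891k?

$1164k

The deviation costs you only when the competing bid falls strictly between $511k and $891k; elsewhere both bids give the same outcome.
$800k: truthful payoff $91k, deviation payoff $0k → loss $91k.
$698k: truthful payoff $193k, deviation payoff $0k → loss $193k.
$563k: truthful payoff $328k, deviation payoff $0k → loss $328k.
$531k: truthful payoff $360k, deviation payoff $0k → loss $360k.
$922k: outcomes coincide → loss $0k.
$748k: truthful payoff $143k, deviation payoff $0k → loss $143k.
$842k: truthful payoff $49k, deviation payoff $0k → loss $49k.
Total loss = $91k + $193k + $328k + $360k + $143k + $49k = $1164k.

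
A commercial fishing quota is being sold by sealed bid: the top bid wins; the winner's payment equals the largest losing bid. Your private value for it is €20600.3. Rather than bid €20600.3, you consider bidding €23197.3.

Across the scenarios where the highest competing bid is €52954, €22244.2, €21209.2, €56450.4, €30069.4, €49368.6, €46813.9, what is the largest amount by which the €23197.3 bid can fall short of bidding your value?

€52954: same outcome either way → loss €0.
€22244.2: truthful gives €0, deviation gives −€1643.9 → loss €1643.9.
€21209.2: truthful gives €0, deviation gives −€608.9 → loss €608.9.
€56450.4: same outcome either way → loss €0.
€30069.4: same outcome either way → loss €0.
€49368.6: same outcome either way → loss €0.
€46813.9: same outcome either way → loss €0.
Maximum loss: €1643.9.

€1643.9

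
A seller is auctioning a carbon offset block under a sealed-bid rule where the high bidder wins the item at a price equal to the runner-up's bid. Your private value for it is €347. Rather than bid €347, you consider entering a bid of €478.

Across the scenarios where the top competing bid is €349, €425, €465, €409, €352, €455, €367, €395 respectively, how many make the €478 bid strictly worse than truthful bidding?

8

The deviation hurts exactly when the highest competing bid lies strictly between €347 and €478 — overbidding then wins at a price above your value.
€349: inside the interval → strictly worse (loss €2).
€425: inside the interval → strictly worse (loss €78).
€465: inside the interval → strictly worse (loss €118).
€409: inside the interval → strictly worse (loss €62).
€352: inside the interval → strictly worse (loss €5).
€455: inside the interval → strictly worse (loss €108).
€367: inside the interval → strictly worse (loss €20).
€395: inside the interval → strictly worse (loss €48).
Count: 8.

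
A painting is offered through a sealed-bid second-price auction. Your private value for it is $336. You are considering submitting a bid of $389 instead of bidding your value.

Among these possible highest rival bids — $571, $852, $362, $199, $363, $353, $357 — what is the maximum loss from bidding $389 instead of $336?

$571: same outcome either way → loss $0.
$852: same outcome either way → loss $0.
$362: truthful gives $0, deviation gives −$26 → loss $26.
$199: same outcome either way → loss $0.
$363: truthful gives $0, deviation gives −$27 → loss $27.
$353: truthful gives $0, deviation gives −$17 → loss $17.
$357: truthful gives $0, deviation gives −$21 → loss $21.
Maximum loss: $27.

$27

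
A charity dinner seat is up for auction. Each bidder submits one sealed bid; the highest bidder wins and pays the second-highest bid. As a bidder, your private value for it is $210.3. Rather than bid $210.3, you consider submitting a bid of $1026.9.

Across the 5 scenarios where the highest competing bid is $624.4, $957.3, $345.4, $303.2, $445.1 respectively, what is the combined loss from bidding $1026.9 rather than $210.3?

$1623.9

The deviation costs you only when the competing bid falls strictly between $210.3 and $1026.9; elsewhere both bids give the same outcome.
$624.4: truthful payoff $0, deviation payoff −$414.1 → loss $414.1.
$957.3: truthful payoff $0, deviation payoff −$747 → loss $747.
$345.4: truthful payoff $0, deviation payoff −$135.1 → loss $135.1.
$303.2: truthful payoff $0, deviation payoff −$92.9 → loss $92.9.
$445.1: truthful payoff $0, deviation payoff −$234.8 → loss $234.8.
Total loss = $414.1 + $747 + $135.1 + $92.9 + $234.8 = $1623.9.
Because the price is fixed by the runner-up's bid, deviating from your value can only change a good outcome into a bad one — never the reverse.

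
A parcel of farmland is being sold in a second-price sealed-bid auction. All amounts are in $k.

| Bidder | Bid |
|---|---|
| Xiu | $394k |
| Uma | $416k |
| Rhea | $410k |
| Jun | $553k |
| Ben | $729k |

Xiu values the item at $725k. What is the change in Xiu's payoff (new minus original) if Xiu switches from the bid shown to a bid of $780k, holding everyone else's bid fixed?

The highest bid among the other bidders is $729k; Xiu's bid doesn't change that.
Original bid $394k: Xiu is not highest (top rival bid is $729k); payoff $0k.
Alternative bid $780k: Xiu is highest, pays the top rival bid $729k; payoff $725k − $729k = −$4k.
Change in payoff = −$4k − ($0k) = −$4k.

−$4k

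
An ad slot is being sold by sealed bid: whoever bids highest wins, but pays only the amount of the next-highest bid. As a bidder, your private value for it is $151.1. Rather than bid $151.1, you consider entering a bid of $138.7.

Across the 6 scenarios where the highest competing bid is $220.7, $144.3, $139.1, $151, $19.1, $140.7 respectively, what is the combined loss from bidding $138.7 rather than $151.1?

The deviation costs you only when the competing bid falls strictly between $138.7 and $151.1; elsewhere both bids give the same outcome.
$220.7: outcomes coincide → loss $0.
$144.3: truthful payoff $6.8, deviation payoff $0 → loss $6.8.
$139.1: truthful payoff $12, deviation payoff $0 → loss $12.
$151: truthful payoff $0.1, deviation payoff $0 → loss $0.1.
$19.1: outcomes coincide → loss $0.
$140.7: truthful payoff $10.4, deviation payoff $0 → loss $10.4.
Total loss = $6.8 + $12 + $0.1 + $10.4 = $29.3.

$29.3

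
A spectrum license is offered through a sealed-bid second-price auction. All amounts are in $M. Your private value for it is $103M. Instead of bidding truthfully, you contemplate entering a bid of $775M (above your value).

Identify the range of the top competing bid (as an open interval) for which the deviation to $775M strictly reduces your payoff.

If the competing bid is below $103M, both bids win at the same price — no difference.
If it is above $775M, both bids lose — no difference.
If it lies strictly between $103M and $775M, bidding your value loses (payoff 0) while bidding $775M wins at a price above your value (payoff negative).
So the deviation strictly hurts on the open interval ($103M, $775M).

($103M, $775M)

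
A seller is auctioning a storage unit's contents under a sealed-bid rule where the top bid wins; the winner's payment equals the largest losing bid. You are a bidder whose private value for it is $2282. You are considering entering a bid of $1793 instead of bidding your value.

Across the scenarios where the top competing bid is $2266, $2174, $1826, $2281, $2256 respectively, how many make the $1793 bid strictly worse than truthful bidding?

The deviation hurts exactly when the highest competing bid lies strictly between $1793 and $2282 — underbidding then forfeits a profitable win.
$2266: inside the interval → strictly worse (loss $16).
$2174: inside the interval → strictly worse (loss $108).
$1826: inside the interval → strictly worse (loss $456).
$2281: inside the interval → strictly worse (loss $1).
$2256: inside the interval → strictly worse (loss $26).
Count: 5.

5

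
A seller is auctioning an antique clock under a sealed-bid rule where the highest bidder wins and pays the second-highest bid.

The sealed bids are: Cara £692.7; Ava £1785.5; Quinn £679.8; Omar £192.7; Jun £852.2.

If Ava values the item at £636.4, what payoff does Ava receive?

−£215.8

Highest bid: Ava at £1785.5, so Ava wins.
Second-highest bid: Jun at £852.2 — that is the price the winner pays.
Ava's payoff = value − price = £636.4 − £852.2 = −£215.8.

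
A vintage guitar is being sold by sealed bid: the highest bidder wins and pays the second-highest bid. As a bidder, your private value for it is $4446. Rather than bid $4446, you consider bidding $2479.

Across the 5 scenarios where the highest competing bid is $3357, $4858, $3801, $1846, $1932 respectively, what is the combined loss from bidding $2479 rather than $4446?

The deviation costs you only when the competing bid falls strictly between $2479 and $4446; elsewhere both bids give the same outcome.
$3357: truthful payoff $1089, deviation payoff $0 → loss $1089.
$4858: outcomes coincide → loss $0.
$3801: truthful payoff $645, deviation payoff $0 → loss $645.
$1846: outcomes coincide → loss $0.
$1932: outcomes coincide → loss $0.
Total loss = $1089 + $645 = $1734.

$1734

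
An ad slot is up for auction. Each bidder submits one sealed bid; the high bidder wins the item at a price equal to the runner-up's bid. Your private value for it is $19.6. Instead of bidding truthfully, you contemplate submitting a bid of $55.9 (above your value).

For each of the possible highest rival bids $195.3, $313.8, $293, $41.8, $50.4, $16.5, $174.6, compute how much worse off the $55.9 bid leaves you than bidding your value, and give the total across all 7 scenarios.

The deviation costs you only when the competing bid falls strictly between $19.6 and $55.9; elsewhere both bids give the same outcome.
$195.3: outcomes coincide → loss $0.
$313.8: outcomes coincide → loss $0.
$293: outcomes coincide → loss $0.
$41.8: truthful payoff $0, deviation payoff −$22.2 → loss $22.2.
$50.4: truthful payoff $0, deviation payoff −$30.8 → loss $30.8.
$16.5: outcomes coincide → loss $0.
$174.6: outcomes coincide → loss $0.
Total loss = $22.2 + $30.8 = $53.

$53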